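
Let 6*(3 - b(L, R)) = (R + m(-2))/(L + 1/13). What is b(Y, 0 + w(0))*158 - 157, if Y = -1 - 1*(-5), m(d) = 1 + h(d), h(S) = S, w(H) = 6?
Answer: 45268/159 ≈ 284.70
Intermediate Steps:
m(d) = 1 + d
Y = 4 (Y = -1 + 5 = 4)
b(L, R) = 3 - (-1 + R)/(6*(1/13 + L)) (b(L, R) = 3 - (R + (1 - 2))/(6*(L + 1/13)) = 3 - (R - 1)/(6*(L + 1/13)) = 3 - (-1 + R)/(6*(1/13 + L)))
b(Y, 0 + w(0))*158 - 157 = ((31 - 13*(0 + 6) + 234*4)/(6*(1 + 13*4)))*158 - 157 = ((31 - 13*6 + 936)/(6*(1 + 52)))*158 - 157 = ((1/6)*(31 - 78 + 936)/53)*158 - 157 = ((1/6)*(1/53)*889)*158 - 157 = (889/318)*158 - 157 = 70231/159 - 157 = 45268/159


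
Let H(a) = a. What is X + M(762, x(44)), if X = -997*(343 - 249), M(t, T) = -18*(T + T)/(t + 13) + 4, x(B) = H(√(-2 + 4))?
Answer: -93714 - 36*√2/775 ≈ -93714.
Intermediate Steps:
x(B) = √2 (x(B) = √(-2 + 4) = √2)
M(t, T) = 4 - 36*T/(13 + t) (M(t, T) = -18*2*T/(13 + t) + 4 = -36*T/(13 + t) + 4 = 4 - 36*T/(13 + t))
X = -93718 (X = -997*94 = -93718)
X + M(762, x(44)) = -93718 + 4*(13 + 762 - 9*√2)/(13 + 762) = -93718 + 4*(775 - 9*√2)/775 = -93718 + 4*(1/775)*(775 - 9*√2) = -93718 + (4 - 36*√2/775) = -93714 - 36*√2/775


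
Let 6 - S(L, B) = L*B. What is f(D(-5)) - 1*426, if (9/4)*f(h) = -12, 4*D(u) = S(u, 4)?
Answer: -1294/3 ≈ -431.33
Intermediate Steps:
S(L, B) = 6 - B*L (S(L, B) = 6 - L*B = 6 - B*L)
D(u) = 3/2 - u (D(u) = (6 - 1*4*u)/4 = (6 - 4*u)/4 = 3/2 - u)
f(h) = -16/3 (f(h) = (4/9)*(-12) = -16/3)
f(D(-5)) - 1*426 = -16/3 - 1*426 = -16/3 - 426 = -1294/3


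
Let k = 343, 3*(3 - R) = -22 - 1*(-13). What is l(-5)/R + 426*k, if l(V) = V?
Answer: 876703/6 ≈ 1.4612e+5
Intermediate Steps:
R = 6 (R = 3 - (-22 - 1*(-13))/3 = 3 - (-22 + 13)/3 = 3 - ⅓*(-9) = 3 + 3 = 6)
l(-5)/R + 426*k = -5/6 + 426*343 = -5*⅙ + 146118 = -⅚ + 146118 = 876703/6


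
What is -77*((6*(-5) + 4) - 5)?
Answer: 2387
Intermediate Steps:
-77*((6*(-5) + 4) - 5) = -77*((-30 + 4) - 5) = -77*(-26 - 5) = -77*(-31) = 2387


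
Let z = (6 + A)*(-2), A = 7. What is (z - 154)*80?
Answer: -14400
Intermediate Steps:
z = -26 (z = (6 + 7)*(-2) = 13*(-2) = -26)
(z - 154)*80 = (-26 - 154)*80 = -180*80 = -14400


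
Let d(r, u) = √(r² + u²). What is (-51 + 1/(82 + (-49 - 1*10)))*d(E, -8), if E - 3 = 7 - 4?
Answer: -11720/23 ≈ -509.57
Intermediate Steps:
E = 6 (E = 3 + (7 - 4) = 3 + 3 = 6)
(-51 + 1/(82 + (-49 - 1*10)))*d(E, -8) = (-51 + 1/(82 + (-49 - 1*10)))*√(6² + (-8)²) = (-51 + 1/(82 + (-49 - 10)))*√(36 + 64) = (-51 + 1/(82 - 59))*√100 = (-51 + 1/23)*10 = -1172/23*10 = -11720/23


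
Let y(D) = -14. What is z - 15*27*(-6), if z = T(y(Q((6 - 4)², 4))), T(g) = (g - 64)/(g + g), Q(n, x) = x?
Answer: 34059/14 ≈ 2432.8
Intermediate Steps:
T(g) = (-64 + g)/(2*g) (T(g) = (-64 + g)/((2*g)) = (-64 + g)*(1/(2*g)) = (-64 + g)/(2*g))
z = 39/14 (z = (½)*(-64 - 14)/(-14) = (½)*(-1/14)*(-78) = 39/14 ≈ 2.7857)
z - 15*27*(-6) = 39/14 - 15*27*(-6) = 39/14 - 405*(-6) = 39/14 + 2430 = 34059/14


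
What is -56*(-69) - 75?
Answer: 3789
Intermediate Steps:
-56*(-69) - 75 = 3864 - 75 = 3789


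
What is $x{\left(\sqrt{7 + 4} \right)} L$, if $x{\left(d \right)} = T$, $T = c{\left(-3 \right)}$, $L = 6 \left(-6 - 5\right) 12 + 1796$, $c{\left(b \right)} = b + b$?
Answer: $-6024$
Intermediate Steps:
$c{\left(b \right)} = 2 b$
$L = 1004$ ($L = 6 \left(-6 - 5\right) 12 + 1796 = 6 \left(-11\right) 12 + 1796 = \left(-66\right) 12 + 1796 = -792 + 1796 = 1004$)
$T = -6$ ($T = 2 \left(-3\right) = -6$)
$x{\left(d \right)} = -6$
$x{\left(\sqrt{7 + 4} \right)} L = \left(-6\right) 1004 = -6024$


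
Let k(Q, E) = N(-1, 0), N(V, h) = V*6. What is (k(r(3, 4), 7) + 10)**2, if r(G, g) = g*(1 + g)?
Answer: 16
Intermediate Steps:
N(V, h) = 6*V
k(Q, E) = -6 (k(Q, E) = 6*(-1) = -6)
(k(r(3, 4), 7) + 10)**2 = (-6 + 10)**2 = 4**2 = 16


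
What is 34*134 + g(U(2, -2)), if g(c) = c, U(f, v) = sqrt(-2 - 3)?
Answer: 4556 + I*sqrt(5) ≈ 4556.0 + 2.2361*I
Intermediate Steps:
U(f, v) = I*sqrt(5) (U(f, v) = sqrt(-5) = I*sqrt(5))
34*134 + g(U(2, -2)) = 34*134 + I*sqrt(5) = 4556 + I*sqrt(5)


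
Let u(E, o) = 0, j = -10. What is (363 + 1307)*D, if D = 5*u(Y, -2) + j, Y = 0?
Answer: -16700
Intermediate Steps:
D = -10 (D = 5*0 - 10 = 0 - 10 = -10)
(363 + 1307)*D = (363 + 1307)*(-10) = 1670*(-10) = -16700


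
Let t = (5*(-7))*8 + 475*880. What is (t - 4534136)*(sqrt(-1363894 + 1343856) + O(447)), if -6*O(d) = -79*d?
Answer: -24227166368 - 4116416*I*sqrt(20038) ≈ -2.4227e+10 - 5.827e+8*I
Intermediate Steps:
O(d) = 79*d/6 (O(d) = -(-79)*d/6 = 79*d/6)
t = 417720 (t = -35*8 + 418000 = -280 + 418000 = 417720)
(t - 4534136)*(sqrt(-1363894 + 1343856) + O(447)) = (417720 - 4534136)*(sqrt(-1363894 + 1343856) + (79/6)*447) = -4116416*(sqrt(-20038) + 11771/2) = -4116416*(I*sqrt(20038) + 11771/2) = -4116416*(11771/2 + I*sqrt(20038)) = -24227166368 - 4116416*I*sqrt(20038)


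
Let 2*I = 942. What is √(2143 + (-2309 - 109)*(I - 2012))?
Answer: √3728281 ≈ 1930.9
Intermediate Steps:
I = 471 (I = (½)*942 = 471)
√(2143 + (-2309 - 109)*(I - 2012)) = √(2143 + (-2309 - 109)*(471 - 2012)) = √(2143 - 2418*(-1541)) = √(2143 + 3726138) = √3728281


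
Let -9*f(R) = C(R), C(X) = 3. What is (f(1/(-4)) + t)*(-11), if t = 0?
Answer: 11/3 ≈ 3.6667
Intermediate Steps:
f(R) = -1/3 (f(R) = -1/9*3 = -1/3)
(f(1/(-4)) + t)*(-11) = (-1/3 + 0)*(-11) = -1/3*(-11) = 11/3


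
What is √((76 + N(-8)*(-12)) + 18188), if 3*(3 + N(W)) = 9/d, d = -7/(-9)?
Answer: 44*√462/7 ≈ 135.11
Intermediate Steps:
d = 7/9 (d = -7*(-⅑) = 7/9 ≈ 0.77778)
N(W) = 6/7 (N(W) = -3 + (9/(7/9))/3 = -3 + (9*(9/7))/3 = -3 + (⅓)*(81/7) = -3 + 27/7 = 6/7)
√((76 + N(-8)*(-12)) + 18188) = √((76 + (6/7)*(-12)) + 18188) = √((76 - 72/7) + 18188) = √(460/7 + 18188) = √(127776/7) = 44*√462/7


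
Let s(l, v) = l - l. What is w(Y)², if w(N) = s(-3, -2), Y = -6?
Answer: 0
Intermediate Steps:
s(l, v) = 0
w(N) = 0
w(Y)² = 0² = 0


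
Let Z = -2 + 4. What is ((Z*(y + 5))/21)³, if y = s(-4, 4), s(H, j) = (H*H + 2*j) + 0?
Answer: 195112/9261 ≈ 21.068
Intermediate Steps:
s(H, j) = H² + 2*j (s(H, j) = (H² + 2*j) + 0 = H² + 2*j)
y = 24 (y = (-4)² + 2*4 = 16 + 8 = 24)
Z = 2
((Z*(y + 5))/21)³ = ((2*(24 + 5))/21)³ = ((2*29)*(1/21))³ = (58*(1/21))³ = (58/21)³ = 195112/9261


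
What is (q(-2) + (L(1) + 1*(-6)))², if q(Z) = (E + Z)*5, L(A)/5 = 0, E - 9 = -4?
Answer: 81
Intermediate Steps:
E = 5 (E = 9 - 4 = 5)
L(A) = 0 (L(A) = 5*0 = 0)
q(Z) = 25 + 5*Z (q(Z) = (5 + Z)*5 = 25 + 5*Z)
(q(-2) + (L(1) + 1*(-6)))² = ((25 + 5*(-2)) + (0 + 1*(-6)))² = ((25 - 10) + (0 - 6))² = (15 - 6)² = 9² = 81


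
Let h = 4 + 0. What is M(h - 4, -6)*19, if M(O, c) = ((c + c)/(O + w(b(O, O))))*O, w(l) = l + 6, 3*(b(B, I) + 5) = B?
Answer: 0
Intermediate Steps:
h = 4
b(B, I) = -5 + B/3
w(l) = 6 + l
M(O, c) = 2*O*c/(1 + 4*O/3) (M(O, c) = ((c + c)/(O + (6 + (-5 + O/3))))*O = ((2*c)/(O + (1 + O/3)))*O = ((2*c)/(1 + 4*O/3))*O = (2*c/(1 + 4*O/3))*O = 2*O*c/(1 + 4*O/3))
M(h - 4, -6)*19 = (6*(4 - 4)*(-6)/(3 + 4*(4 - 4)))*19 = (6*0*(-6)/(3 + 4*0))*19 = (6*0*(-6)/(3 + 0))*19 = (6*0*(-6)/3)*19 = (6*0*(-6)*(⅓))*19 = 0*19 = 0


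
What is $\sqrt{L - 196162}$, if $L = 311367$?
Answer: $\sqrt{115205} \approx 339.42$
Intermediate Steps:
$\sqrt{L - 196162} = \sqrt{311367 - 196162} = \sqrt{115205}$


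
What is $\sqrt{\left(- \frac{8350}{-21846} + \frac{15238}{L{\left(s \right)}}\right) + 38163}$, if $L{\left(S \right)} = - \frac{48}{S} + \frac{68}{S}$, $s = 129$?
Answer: $\frac{\sqrt{1627993162290990}}{109230} \approx 369.39$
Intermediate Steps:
$L{\left(S \right)} = \frac{20}{S}$
$\sqrt{\left(- \frac{8350}{-21846} + \frac{15238}{L{\left(s \right)}}\right) + 38163} = \sqrt{\left(- \frac{8350}{-21846} + \frac{15238}{20 \cdot \frac{1}{129}}\right) + 38163} = \sqrt{\left(\left(-8350\right) \left(- \frac{1}{21846}\right) + \frac{15238}{20 \cdot \frac{1}{129}}\right) + 38163} = \sqrt{\left(\frac{4175}{10923} + \frac{15238}{\frac{20}{129}}\right) + 38163} = \sqrt{\left(\frac{4175}{10923} + 15238 \cdot \frac{129}{20}\right) + 38163} = \sqrt{\left(\frac{4175}{10923} + \frac{982851}{10}\right) + 38163} = \sqrt{\frac{10735723223}{109230} + 38163} = \sqrt{\frac{14904267713}{109230}} = \frac{\sqrt{1627993162290990}}{109230}$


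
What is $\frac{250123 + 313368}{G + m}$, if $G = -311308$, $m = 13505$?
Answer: $- \frac{563491}{297803} \approx -1.8922$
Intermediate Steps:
$\frac{250123 + 313368}{G + m} = \frac{250123 + 313368}{-311308 + 13505} = \frac{563491}{-297803} = 563491 \left(- \frac{1}{297803}\right) = - \frac{563491}{297803}$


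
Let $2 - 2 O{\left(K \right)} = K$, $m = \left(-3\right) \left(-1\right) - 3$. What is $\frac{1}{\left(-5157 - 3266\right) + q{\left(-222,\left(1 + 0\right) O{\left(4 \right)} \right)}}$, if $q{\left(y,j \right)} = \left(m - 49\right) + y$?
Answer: $- \frac{1}{8694} \approx -0.00011502$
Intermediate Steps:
$m = 0$ ($m = 3 - 3 = 0$)
$O{\left(K \right)} = 1 - \frac{K}{2}$
$q{\left(y,j \right)} = -49 + y$ ($q{\left(y,j \right)} = \left(0 - 49\right) + y = -49 + y$)
$\frac{1}{\left(-5157 - 3266\right) + q{\left(-222,\left(1 + 0\right) O{\left(4 \right)} \right)}} = \frac{1}{\left(-5157 - 3266\right) - 271} = \frac{1}{-8423 - 271} = \frac{1}{-8694} = - \frac{1}{8694}$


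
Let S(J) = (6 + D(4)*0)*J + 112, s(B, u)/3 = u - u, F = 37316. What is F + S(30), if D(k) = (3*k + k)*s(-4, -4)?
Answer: 37608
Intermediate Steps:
s(B, u) = 0 (s(B, u) = 3*(u - u) = 3*0 = 0)
D(k) = 0 (D(k) = (3*k + k)*0 = (4*k)*0 = 0)
S(J) = 112 + 6*J (S(J) = (6 + 0*0)*J + 112 = (6 + 0)*J + 112 = 6*J + 112 = 112 + 6*J)
F + S(30) = 37316 + (112 + 6*30) = 37316 + (112 + 180) = 37316 + 292 = 37608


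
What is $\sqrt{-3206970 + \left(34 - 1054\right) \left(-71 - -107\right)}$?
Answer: $3 i \sqrt{360410} \approx 1801.0 i$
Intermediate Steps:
$\sqrt{-3206970 + \left(34 - 1054\right) \left(-71 - -107\right)} = \sqrt{-3206970 - 1020 \left(-71 + 107\right)} = \sqrt{-3206970 - 36720} = \sqrt{-3243690} = 3 i \sqrt{360410}$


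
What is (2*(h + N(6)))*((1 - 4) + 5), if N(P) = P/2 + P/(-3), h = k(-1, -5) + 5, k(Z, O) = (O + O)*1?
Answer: -16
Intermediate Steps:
k(Z, O) = 2*O (k(Z, O) = (2*O)*1 = 2*O)
h = -5 (h = 2*(-5) + 5 = -10 + 5 = -5)
N(P) = P/6 (N(P) = P*(1/2) + P*(-1/3) = P/2 - P/3 = P/6)
(2*(h + N(6)))*((1 - 4) + 5) = (2*(-5 + (1/6)*6))*((1 - 4) + 5) = (2*(-5 + 1))*(-3 + 5) = (2*(-4))*2 = -8*2 = -16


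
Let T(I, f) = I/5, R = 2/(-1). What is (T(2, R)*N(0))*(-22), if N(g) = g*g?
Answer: 0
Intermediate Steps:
N(g) = g²
R = -2 (R = 2*(-1) = -2)
T(I, f) = I/5 (T(I, f) = I*(⅕) = I/5)
(T(2, R)*N(0))*(-22) = (((⅕)*2)*0²)*(-22) = ((⅖)*0)*(-22) = 0*(-22) = 0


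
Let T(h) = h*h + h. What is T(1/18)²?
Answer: 361/104976 ≈ 0.0034389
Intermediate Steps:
T(h) = h + h² (T(h) = h² + h = h + h²)
T(1/18)² = ((1 + 1/18)/18)² = ((1/18)*(19/18))² = (19/324)² = 361/104976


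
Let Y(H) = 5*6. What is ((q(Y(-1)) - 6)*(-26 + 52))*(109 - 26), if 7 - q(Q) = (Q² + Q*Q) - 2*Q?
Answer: -3752762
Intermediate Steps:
Y(H) = 30
q(Q) = 7 - 2*Q² + 2*Q (q(Q) = 7 - ((Q² + Q*Q) - 2*Q) = 7 - ((Q² + Q²) - 2*Q) = 7 - (2*Q² - 2*Q) = 7 - (-2*Q + 2*Q²) = 7 + (-2*Q² + 2*Q) = 7 - 2*Q² + 2*Q)
((q(Y(-1)) - 6)*(-26 + 52))*(109 - 26) = (((7 - 2*30² + 2*30) - 6)*(-26 + 52))*(109 - 26) = (((7 - 2*900 + 60) - 6)*26)*83 = (((7 - 1800 + 60) - 6)*26)*83 = ((-1733 - 6)*26)*83 = -1739*26*83 = -45214*83 = -3752762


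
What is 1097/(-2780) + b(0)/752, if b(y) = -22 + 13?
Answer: -212491/522640 ≈ -0.40657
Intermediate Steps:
b(y) = -9
1097/(-2780) + b(0)/752 = 1097/(-2780) - 9/752 = 1097*(-1/2780) - 9*1/752 = -1097/2780 - 9/752 = -212491/522640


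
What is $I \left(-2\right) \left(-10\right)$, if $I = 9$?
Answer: $180$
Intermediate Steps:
$I \left(-2\right) \left(-10\right) = 9 \left(-2\right) \left(-10\right) = \left(-18\right) \left(-10\right) = 180$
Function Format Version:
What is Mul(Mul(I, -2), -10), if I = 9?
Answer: 180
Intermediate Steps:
Mul(Mul(I, -2), -10) = Mul(Mul(9, -2), -10) = Mul(-18, -10) = 180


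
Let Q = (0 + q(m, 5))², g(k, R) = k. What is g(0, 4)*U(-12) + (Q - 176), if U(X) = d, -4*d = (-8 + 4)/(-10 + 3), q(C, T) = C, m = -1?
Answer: -175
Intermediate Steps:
d = -⅐ (d = -(-8 + 4)/(4*(-10 + 3)) = -(-1)/(-7) = -(-1)*(-1)/7 = -¼*4/7 = -⅐ ≈ -0.14286)
Q = 1 (Q = (0 - 1)² = (-1)² = 1)
U(X) = -⅐
g(0, 4)*U(-12) + (Q - 176) = 0*(-⅐) + (1 - 176) = 0 - 175 = -175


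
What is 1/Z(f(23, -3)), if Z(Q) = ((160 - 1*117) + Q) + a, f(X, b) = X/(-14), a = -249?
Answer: -14/2907 ≈ -0.0048160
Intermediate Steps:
f(X, b) = -X/14 (f(X, b) = X*(-1/14) = -X/14)
Z(Q) = -206 + Q (Z(Q) = ((160 - 1*117) + Q) - 249 = ((160 - 117) + Q) - 249 = (43 + Q) - 249 = -206 + Q)
1/Z(f(23, -3)) = 1/(-206 - 1/14*23) = 1/(-206 - 23/14) = 1/(-2907/14) = -14/2907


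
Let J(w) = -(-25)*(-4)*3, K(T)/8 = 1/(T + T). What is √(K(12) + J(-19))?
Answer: I*√2697/3 ≈ 17.311*I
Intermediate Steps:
K(T) = 4/T (K(T) = 8/(T + T) = 8/((2*T)) = 8*(1/(2*T)) = 4/T)
J(w) = -300 (J(w) = -5*20*3 = -100*3 = -300)
√(K(12) + J(-19)) = √(4/12 - 300) = √(4*(1/12) - 300) = √(⅓ - 300) = √(-899/3) = I*√2697/3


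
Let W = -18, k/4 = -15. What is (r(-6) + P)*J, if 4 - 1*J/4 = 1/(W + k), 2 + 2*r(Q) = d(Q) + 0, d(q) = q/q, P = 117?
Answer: 72929/39 ≈ 1870.0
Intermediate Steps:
k = -60 (k = 4*(-15) = -60)
d(q) = 1
r(Q) = -1/2 (r(Q) = -1 + (1 + 0)/2 = -1 + (1/2)*1 = -1 + 1/2 = -1/2)
J = 626/39 (J = 16 - 4/(-18 - 60) = 16 - 4/(-78) = 16 - 4*(-1/78) = 16 + 2/39 = 626/39 ≈ 16.051)
(r(-6) + P)*J = (-1/2 + 117)*(626/39) = (233/2)*(626/39) = 72929/39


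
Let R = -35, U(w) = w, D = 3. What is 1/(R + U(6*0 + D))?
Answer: -1/32 ≈ -0.031250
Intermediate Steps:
1/(R + U(6*0 + D)) = 1/(-35 + (6*0 + 3)) = 1/(-35 + (0 + 3)) = 1/(-35 + 3) = 1/(-32) = -1/32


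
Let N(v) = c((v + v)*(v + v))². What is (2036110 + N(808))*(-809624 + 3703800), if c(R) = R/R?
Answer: 5892863589536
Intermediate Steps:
c(R) = 1
N(v) = 1 (N(v) = 1² = 1)
(2036110 + N(808))*(-809624 + 3703800) = (2036110 + 1)*(-809624 + 3703800) = 2036111*2894176 = 5892863589536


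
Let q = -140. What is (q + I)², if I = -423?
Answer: 316969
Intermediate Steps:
(q + I)² = (-140 - 423)² = (-563)² = 316969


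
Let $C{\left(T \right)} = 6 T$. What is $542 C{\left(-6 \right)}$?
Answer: $-19512$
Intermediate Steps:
$542 C{\left(-6 \right)} = 542 \cdot 6 \left(-6\right) = 542 \left(-36\right) = -19512$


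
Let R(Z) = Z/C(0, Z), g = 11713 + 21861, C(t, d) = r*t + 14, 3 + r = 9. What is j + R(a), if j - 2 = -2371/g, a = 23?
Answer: 419770/117509 ≈ 3.5722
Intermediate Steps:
r = 6 (r = -3 + 9 = 6)
C(t, d) = 14 + 6*t (C(t, d) = 6*t + 14 = 14 + 6*t)
g = 33574
R(Z) = Z/14 (R(Z) = Z/(14 + 6*0) = Z/(14 + 0) = Z/14)
j = 64777/33574 (j = 2 - 2371/33574 = 64777/33574 ≈ 1.9294)
j + R(a) = 64777/33574 + (1/14)*23 = 64777/33574 + 23/14 = 419770/117509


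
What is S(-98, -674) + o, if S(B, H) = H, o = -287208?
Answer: -287882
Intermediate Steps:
S(-98, -674) + o = -674 - 287208 = -287882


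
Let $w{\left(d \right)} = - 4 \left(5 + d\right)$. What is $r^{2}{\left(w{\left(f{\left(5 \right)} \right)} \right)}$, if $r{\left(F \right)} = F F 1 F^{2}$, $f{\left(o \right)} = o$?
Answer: $6553600000000$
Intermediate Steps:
$w{\left(d \right)} = -20 - 4 d$
$r{\left(F \right)} = F^{4}$ ($r{\left(F \right)} = F^{2} F^{2} = F^{4}$)
$r^{2}{\left(w{\left(f{\left(5 \right)} \right)} \right)} = \left(\left(-20 - 20\right)^{4}\right)^{2} = \left(\left(-40\right)^{4}\right)^{2} = 2560000^{2} = 6553600000000$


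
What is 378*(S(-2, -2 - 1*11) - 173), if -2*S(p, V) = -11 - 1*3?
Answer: -62748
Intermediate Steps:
S(p, V) = 7 (S(p, V) = -(-11 - 1*3)/2 = -(-11 - 3)/2 = -1/2*(-14) = 7)
378*(S(-2, -2 - 1*11) - 173) = 378*(7 - 173) = 378*(-166) = -62748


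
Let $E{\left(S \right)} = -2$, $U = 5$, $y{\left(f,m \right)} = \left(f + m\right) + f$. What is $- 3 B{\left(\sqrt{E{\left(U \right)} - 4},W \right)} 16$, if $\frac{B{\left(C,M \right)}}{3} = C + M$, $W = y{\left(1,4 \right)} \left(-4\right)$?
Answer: $3456 - 144 i \sqrt{6} \approx 3456.0 - 352.73 i$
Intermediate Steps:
$y{\left(f,m \right)} = m + 2 f$
$W = -24$ ($W = \left(4 + 2 \cdot 1\right) \left(-4\right) = \left(4 + 2\right) \left(-4\right) = 6 \left(-4\right) = -24$)
$B{\left(C,M \right)} = 3 C + 3 M$ ($B{\left(C,M \right)} = 3 \left(C + M\right) = 3 C + 3 M$)
$- 3 B{\left(\sqrt{E{\left(U \right)} - 4},W \right)} 16 = - 3 \left(3 \sqrt{-2 - 4} + 3 \left(-24\right)\right) 16 = - 3 \left(3 \sqrt{-6} - 72\right) 16 = - 3 \left(3 i \sqrt{6} - 72\right) 16 = - 3 \left(-72 + 3 i \sqrt{6}\right) 16 = \left(216 - 9 i \sqrt{6}\right) 16 = 3456 - 144 i \sqrt{6}$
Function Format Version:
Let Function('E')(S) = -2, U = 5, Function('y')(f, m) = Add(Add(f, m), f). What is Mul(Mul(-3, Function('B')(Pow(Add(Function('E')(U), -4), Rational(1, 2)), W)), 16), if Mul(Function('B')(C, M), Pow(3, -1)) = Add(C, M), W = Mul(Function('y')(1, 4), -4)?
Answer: Add(3456, Mul(-144, I, Pow(6, Rational(1, 2)))) ≈ Add(3456.0, Mul(-352.73, I))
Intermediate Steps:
Function('y')(f, m) = Add(m, Mul(2, f))
W = -24 (W = Mul(Add(4, Mul(2, 1)), -4) = Mul(Add(4, 2), -4) = Mul(6, -4) = -24)
Function('B')(C, M) = Add(Mul(3, C), Mul(3, M)) (Function('B')(C, M) = Mul(3, Add(C, M)) = Add(Mul(3, C), Mul(3, M)))
Mul(Mul(-3, Function('B')(Pow(Add(Function('E')(U), -4), Rational(1, 2)), W)), 16) = Mul(Mul(-3, Add(Mul(3, Pow(Add(-2, -4), Rational(1, 2))), Mul(3, -24))), 16) = Mul(Mul(-3, Add(Mul(3, Pow(-6, Rational(1, 2))), -72)), 16) = Mul(Mul(-3, Add(Mul(3, Mul(I, Pow(6, Rational(1, 2)))), -72)), 16) = Mul(Mul(-3, Add(Mul(3, I, Pow(6, Rational(1, 2))), -72)), 16) = Mul(Mul(-3, Add(-72, Mul(3, I, Pow(6, Rational(1, 2))))), 16) = Mul(Add(216, Mul(-9, I, Pow(6, Rational(1, 2)))), 16) = Add(3456, Mul(-144, I, Pow(6, Rational(1, 2))))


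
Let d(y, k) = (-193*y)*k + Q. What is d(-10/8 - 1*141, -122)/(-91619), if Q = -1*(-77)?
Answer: 6698683/183238 ≈ 36.557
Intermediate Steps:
Q = 77
d(y, k) = 77 - 193*k*y (d(y, k) = (-193*y)*k + 77 = -193*k*y + 77 = 77 - 193*k*y)
d(-10/8 - 1*141, -122)/(-91619) = (77 - 193*(-122)*(-10/8 - 1*141))/(-91619) = (77 - 193*(-122)*(-10*1/8 - 141))*(-1/91619) = (77 - 193*(-122)*(-5/4 - 141))*(-1/91619) = (77 - 193*(-122)*(-569/4))*(-1/91619) = (77 - 6698837/2)*(-1/91619) = -6698683/2*(-1/91619) = 6698683/183238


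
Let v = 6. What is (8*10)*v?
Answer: 480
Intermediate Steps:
(8*10)*v = (8*10)*6 = 80*6 = 480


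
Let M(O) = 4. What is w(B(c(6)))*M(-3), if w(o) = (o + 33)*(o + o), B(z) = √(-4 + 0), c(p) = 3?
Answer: -32 + 528*I ≈ -32.0 + 528.0*I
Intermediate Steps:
B(z) = 2*I (B(z) = √(-4) = 2*I)
w(o) = 2*o*(33 + o) (w(o) = (33 + o)*(2*o) = 2*o*(33 + o))
w(B(c(6)))*M(-3) = (2*(2*I)*(33 + 2*I))*4 = (4*I*(33 + 2*I))*4 = 16*I*(33 + 2*I)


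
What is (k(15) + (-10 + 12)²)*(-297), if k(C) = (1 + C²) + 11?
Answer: -71577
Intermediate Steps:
k(C) = 12 + C²
(k(15) + (-10 + 12)²)*(-297) = ((12 + 15²) + (-10 + 12)²)*(-297) = ((12 + 225) + 2²)*(-297) = (237 + 4)*(-297) = 241*(-297) = -71577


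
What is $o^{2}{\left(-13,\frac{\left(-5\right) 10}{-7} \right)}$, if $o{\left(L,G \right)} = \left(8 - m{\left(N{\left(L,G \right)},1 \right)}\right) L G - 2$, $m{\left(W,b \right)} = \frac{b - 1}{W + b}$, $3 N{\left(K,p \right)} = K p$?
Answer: $\frac{27185796}{49} \approx 5.5481 \cdot 10^{5}$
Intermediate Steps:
$N{\left(K,p \right)} = \frac{K p}{3}$
$m{\left(W,b \right)} = \frac{-1 + b}{W + b}$
$o{\left(L,G \right)} = -2 + 8 G L$ ($o{\left(L,G \right)} = \left(8 - \frac{-1 + 1}{\frac{L G}{3} + 1}\right) L G - 2 = \left(8 - \frac{1}{\frac{G L}{3} + 1} \cdot 0\right) L G - 2 = \left(8 - \frac{1}{1 + \frac{G L}{3}} \cdot 0\right) L G - 2 = \left(8 - 0\right) L G - 2 = \left(8 + 0\right) L G - 2 = 8 L G - 2 = 8 G L - 2 = -2 + 8 G L$)
$o^{2}{\left(-13,\frac{\left(-5\right) 10}{-7} \right)} = \left(-2 + 8 \frac{\left(-5\right) 10}{-7} \left(-13\right)\right)^{2} = \left(-2 + 8 \left(\left(-50\right) \left(- \frac{1}{7}\right)\right) \left(-13\right)\right)^{2} = \left(-2 + 8 \cdot \frac{50}{7} \left(-13\right)\right)^{2} = \left(-2 - \frac{5200}{7}\right)^{2} = \left(- \frac{5214}{7}\right)^{2} = \frac{27185796}{49}$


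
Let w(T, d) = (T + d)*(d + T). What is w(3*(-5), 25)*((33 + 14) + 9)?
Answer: 5600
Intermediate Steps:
w(T, d) = (T + d)² (w(T, d) = (T + d)*(T + d) = (T + d)²)
w(3*(-5), 25)*((33 + 14) + 9) = (3*(-5) + 25)²*((33 + 14) + 9) = (-15 + 25)²*(47 + 9) = 10²*56 = 100*56 = 5600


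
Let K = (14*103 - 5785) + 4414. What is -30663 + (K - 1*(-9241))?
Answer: -21351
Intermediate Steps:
K = 71 (K = (1442 - 5785) + 4414 = -4343 + 4414 = 71)
-30663 + (K - 1*(-9241)) = -30663 + (71 - 1*(-9241)) = -30663 + (71 + 9241) = -30663 + 9312 = -21351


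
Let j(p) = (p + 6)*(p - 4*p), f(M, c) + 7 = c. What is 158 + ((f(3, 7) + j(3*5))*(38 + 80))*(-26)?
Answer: 2899418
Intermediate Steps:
f(M, c) = -7 + c
j(p) = -3*p*(6 + p) (j(p) = (6 + p)*(-3*p) = -3*p*(6 + p))
158 + ((f(3, 7) + j(3*5))*(38 + 80))*(-26) = 158 + (((-7 + 7) - 3*3*5*(6 + 3*5))*(38 + 80))*(-26) = 158 + ((0 - 3*15*(6 + 15))*118)*(-26) = 158 + ((0 - 3*15*21)*118)*(-26) = 158 + ((0 - 945)*118)*(-26) = 158 - 945*118*(-26) = 158 - 111510*(-26) = 158 + 2899260 = 2899418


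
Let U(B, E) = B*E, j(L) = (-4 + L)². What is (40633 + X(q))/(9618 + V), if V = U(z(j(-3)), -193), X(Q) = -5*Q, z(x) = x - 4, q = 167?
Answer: 13266/311 ≈ 42.656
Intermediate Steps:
z(x) = -4 + x
V = -8685 (V = (-4 + (-4 - 3)²)*(-193) = (-4 + (-7)²)*(-193) = (-4 + 49)*(-193) = 45*(-193) = -8685)
(40633 + X(q))/(9618 + V) = (40633 - 5*167)/(9618 - 8685) = (40633 - 835)/933 = 39798*(1/933) = 13266/311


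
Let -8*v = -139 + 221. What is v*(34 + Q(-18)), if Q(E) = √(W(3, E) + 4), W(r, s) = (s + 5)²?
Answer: -697/2 - 41*√173/4 ≈ -483.32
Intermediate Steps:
W(r, s) = (5 + s)²
Q(E) = √(4 + (5 + E)²) (Q(E) = √((5 + E)² + 4) = √(4 + (5 + E)²))
v = -41/4 (v = -(-139 + 221)/8 = -⅛*82 = -41/4 ≈ -10.250)
v*(34 + Q(-18)) = -41*(34 + √(4 + (5 - 18)²))/4 = -41*(34 + √(4 + (-13)²))/4 = -41*(34 + √(4 + 169))/4 = -41*(34 + √173)/4 = -697/2 - 41*√173/4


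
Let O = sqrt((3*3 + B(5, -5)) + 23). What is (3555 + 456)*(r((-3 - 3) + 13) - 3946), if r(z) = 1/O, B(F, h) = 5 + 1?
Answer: -15827406 + 4011*sqrt(38)/38 ≈ -1.5827e+7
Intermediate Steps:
B(F, h) = 6
O = sqrt(38) (O = sqrt((3*3 + 6) + 23) = sqrt((9 + 6) + 23) = sqrt(15 + 23) = sqrt(38) ≈ 6.1644)
r(z) = sqrt(38)/38 (r(z) = 1/(sqrt(38)) = sqrt(38)/38)
(3555 + 456)*(r((-3 - 3) + 13) - 3946) = (3555 + 456)*(sqrt(38)/38 - 3946) = 4011*(-3946 + sqrt(38)/38) = -15827406 + 4011*sqrt(38)/38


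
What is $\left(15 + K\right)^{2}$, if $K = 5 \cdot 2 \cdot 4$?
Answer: $3025$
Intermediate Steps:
$K = 40$ ($K = 10 \cdot 4 = 40$)
$\left(15 + K\right)^{2} = \left(15 + 40\right)^{2} = 55^{2} = 3025$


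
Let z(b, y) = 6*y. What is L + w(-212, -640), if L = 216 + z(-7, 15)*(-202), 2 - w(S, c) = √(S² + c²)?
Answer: -17962 - 4*√28409 ≈ -18636.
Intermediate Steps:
w(S, c) = 2 - √(S² + c²)
L = -17964 (L = 216 + (6*15)*(-202) = 216 + 90*(-202) = 216 - 18180 = -17964)
L + w(-212, -640) = -17964 + (2 - √((-212)² + (-640)²)) = -17964 + (2 - √(44944 + 409600)) = -17964 + (2 - √454544) = -17964 + (2 - 4*√28409) = -17962 - 4*√28409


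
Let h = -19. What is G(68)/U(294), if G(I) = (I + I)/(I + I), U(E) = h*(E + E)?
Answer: -1/11172 ≈ -8.9510e-5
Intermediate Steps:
U(E) = -38*E (U(E) = -19*(E + E) = -38*E)
G(I) = 1 (G(I) = (2*I)/((2*I)) = (2*I)*(1/(2*I)) = 1)
G(68)/U(294) = 1/(-38*294) = 1/(-11172) = 1*(-1/11172) = -1/11172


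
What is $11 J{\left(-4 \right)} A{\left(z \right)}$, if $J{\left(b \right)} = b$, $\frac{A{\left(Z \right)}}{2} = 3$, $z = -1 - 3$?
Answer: $-264$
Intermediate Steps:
$z = -4$ ($z = -1 - 3 = -4$)
$A{\left(Z \right)} = 6$ ($A{\left(Z \right)} = 2 \cdot 3 = 6$)
$11 J{\left(-4 \right)} A{\left(z \right)} = 11 \left(-4\right) 6 = \left(-44\right) 6 = -264$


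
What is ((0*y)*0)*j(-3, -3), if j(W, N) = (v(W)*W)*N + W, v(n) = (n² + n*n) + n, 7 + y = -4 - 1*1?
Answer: 0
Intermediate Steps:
y = -12 (y = -7 + (-4 - 1*1) = -7 + (-4 - 1) = -7 - 5 = -12)
v(n) = n + 2*n² (v(n) = (n² + n²) + n = 2*n² + n = n + 2*n²)
j(W, N) = W + N*W²*(1 + 2*W) (j(W, N) = ((W*(1 + 2*W))*W)*N + W = (W²*(1 + 2*W))*N + W = N*W²*(1 + 2*W) + W = W + N*W²*(1 + 2*W))
((0*y)*0)*j(-3, -3) = ((0*(-12))*0)*(-3*(1 - 3*(-3)*(1 + 2*(-3)))) = (0*0)*(-3*(1 - 3*(-3)*(1 - 6))) = 0*(-3*(1 - 3*(-3)*(-5))) = 0*(-3*(1 - 45)) = 0*(-3*(-44)) = 0*132 = 0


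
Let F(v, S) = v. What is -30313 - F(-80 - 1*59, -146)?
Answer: -30174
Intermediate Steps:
-30313 - F(-80 - 1*59, -146) = -30313 - (-80 - 1*59) = -30313 - (-80 - 59) = -30313 - 1*(-139) = -30313 + 139 = -30174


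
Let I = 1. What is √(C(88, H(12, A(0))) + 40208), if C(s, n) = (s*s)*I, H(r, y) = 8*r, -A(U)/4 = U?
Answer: 36*√37 ≈ 218.98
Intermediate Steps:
A(U) = -4*U
C(s, n) = s² (C(s, n) = (s*s)*1 = s²*1 = s²)
√(C(88, H(12, A(0))) + 40208) = √(88² + 40208) = √(7744 + 40208) = √47952 = 36*√37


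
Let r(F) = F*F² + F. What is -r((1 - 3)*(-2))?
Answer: -68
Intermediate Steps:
r(F) = F + F³ (r(F) = F³ + F = F + F³)
-r((1 - 3)*(-2)) = -((1 - 3)*(-2) + ((1 - 3)*(-2))³) = -(-2*(-2) + (-2*(-2))³) = -(4 + 4³) = -(4 + 64) = -1*68 = -68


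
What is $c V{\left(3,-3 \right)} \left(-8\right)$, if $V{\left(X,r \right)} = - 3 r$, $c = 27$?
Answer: $-1944$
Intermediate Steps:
$c V{\left(3,-3 \right)} \left(-8\right) = 27 \left(\left(-3\right) \left(-3\right)\right) \left(-8\right) = 27 \cdot 9 \left(-8\right) = 243 \left(-8\right) = -1944$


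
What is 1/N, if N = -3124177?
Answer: -1/3124177 ≈ -3.2008e-7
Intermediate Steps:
1/N = 1/(-3124177) = -1/3124177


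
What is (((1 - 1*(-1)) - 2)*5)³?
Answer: 0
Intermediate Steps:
(((1 - 1*(-1)) - 2)*5)³ = (((1 + 1) - 2)*5)³ = ((2 - 2)*5)³ = (0*5)³ = 0³ = 0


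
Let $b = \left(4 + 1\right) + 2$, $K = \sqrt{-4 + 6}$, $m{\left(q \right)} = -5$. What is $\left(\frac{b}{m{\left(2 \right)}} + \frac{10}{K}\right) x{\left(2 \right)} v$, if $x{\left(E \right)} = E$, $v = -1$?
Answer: $\frac{14}{5} - 10 \sqrt{2} \approx -11.342$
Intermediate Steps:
$K = \sqrt{2} \approx 1.4142$
$b = 7$ ($b = 5 + 2 = 7$)
$\left(\frac{b}{m{\left(2 \right)}} + \frac{10}{K}\right) x{\left(2 \right)} v = \left(\frac{7}{-5} + \frac{10}{\sqrt{2}}\right) 2 \left(-1\right) = \left(7 \left(- \frac{1}{5}\right) + 10 \frac{\sqrt{2}}{2}\right) 2 \left(-1\right) = \left(- \frac{7}{5} + 5 \sqrt{2}\right) 2 \left(-1\right) = \left(- \frac{14}{5} + 10 \sqrt{2}\right) \left(-1\right) = \frac{14}{5} - 10 \sqrt{2}$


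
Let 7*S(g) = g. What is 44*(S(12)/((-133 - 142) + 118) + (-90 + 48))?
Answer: -2031480/1099 ≈ -1848.5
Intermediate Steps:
S(g) = g/7
44*(S(12)/((-133 - 142) + 118) + (-90 + 48)) = 44*(((⅐)*12)/((-133 - 142) + 118) + (-90 + 48)) = 44*(12/(7*(-275 + 118)) - 42) = 44*((12/7)/(-157) - 42) = 44*((12/7)*(-1/157) - 42) = 44*(-12/1099 - 42) = 44*(-46170/1099) = -2031480/1099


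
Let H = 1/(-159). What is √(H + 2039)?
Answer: 10*√515478/159 ≈ 45.155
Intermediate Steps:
H = -1/159 ≈ -0.0062893
√(H + 2039) = √(-1/159 + 2039) = √(324200/159) = 10*√515478/159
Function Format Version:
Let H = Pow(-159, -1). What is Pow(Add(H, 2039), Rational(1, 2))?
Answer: Mul(Rational(10, 159), Pow(515478, Rational(1, 2))) ≈ 45.155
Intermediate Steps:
H = Rational(-1, 159) ≈ -0.0062893
Pow(Add(H, 2039), Rational(1, 2)) = Pow(Add(Rational(-1, 159), 2039), Rational(1, 2)) = Pow(Rational(324200, 159), Rational(1, 2)) = Mul(Rational(10, 159), Pow(515478, Rational(1, 2)))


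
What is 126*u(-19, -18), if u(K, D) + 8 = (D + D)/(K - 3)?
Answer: -8820/11 ≈ -801.82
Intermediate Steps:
u(K, D) = -8 + 2*D/(-3 + K) (u(K, D) = -8 + (D + D)/(K - 3) = -8 + (2*D)/(-3 + K) = -8 + 2*D/(-3 + K))
126*u(-19, -18) = 126*(2*(12 - 18 - 4*(-19))/(-3 - 19)) = 126*(2*(12 - 18 + 76)/(-22)) = 126*(2*(-1/22)*70) = 126*(-70/11) = -8820/11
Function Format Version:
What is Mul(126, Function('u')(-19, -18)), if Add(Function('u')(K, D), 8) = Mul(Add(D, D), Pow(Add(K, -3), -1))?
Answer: Rational(-8820, 11) ≈ -801.82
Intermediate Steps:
Function('u')(K, D) = Add(-8, Mul(2, D, Pow(Add(-3, K), -1))) (Function('u')(K, D) = Add(-8, Mul(Add(D, D), Pow(Add(K, -3), -1))) = Add(-8, Mul(Mul(2, D), Pow(Add(-3, K), -1))) = Add(-8, Mul(2, D, Pow(Add(-3, K), -1))))
Mul(126, Function('u')(-19, -18)) = Mul(126, Mul(2, Pow(Add(-3, -19), -1), Add(12, -18, Mul(-4, -19)))) = Mul(126, Mul(2, Pow(-22, -1), Add(12, -18, 76))) = Mul(126, Mul(2, Rational(-1, 22), 70)) = Mul(126, Rational(-70, 11)) = Rational(-8820, 11)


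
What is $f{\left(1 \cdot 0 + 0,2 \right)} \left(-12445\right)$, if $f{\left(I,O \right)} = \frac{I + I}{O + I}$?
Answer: $0$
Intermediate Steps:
$f{\left(I,O \right)} = \frac{2 I}{I + O}$
$f{\left(1 \cdot 0 + 0,2 \right)} \left(-12445\right) = \frac{2 \left(1 \cdot 0 + 0\right)}{\left(1 \cdot 0 + 0\right) + 2} \left(-12445\right) = \frac{2 \left(0 + 0\right)}{\left(0 + 0\right) + 2} \left(-12445\right) = 2 \cdot 0 \frac{1}{0 + 2} \left(-12445\right) = 2 \cdot 0 \cdot \frac{1}{2} \left(-12445\right) = 0 \left(-12445\right) = 0$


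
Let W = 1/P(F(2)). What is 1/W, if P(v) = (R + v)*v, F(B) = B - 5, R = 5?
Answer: -6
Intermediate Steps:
F(B) = -5 + B
P(v) = v*(5 + v) (P(v) = (5 + v)*v = v*(5 + v))
W = -⅙ (W = 1/((-5 + 2)*(5 + (-5 + 2))) = 1/(-3*(5 - 3)) = 1/(-3*2) = 1/(-6) = -⅙ ≈ -0.16667)
1/W = 1/(-⅙) = -6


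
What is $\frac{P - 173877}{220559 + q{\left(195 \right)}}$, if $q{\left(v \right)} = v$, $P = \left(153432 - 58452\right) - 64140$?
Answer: $- \frac{6219}{9598} \approx -0.64795$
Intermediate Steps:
$P = 30840$ ($P = 94980 - 64140 = 30840$)
$\frac{P - 173877}{220559 + q{\left(195 \right)}} = \frac{30840 - 173877}{220559 + 195} = - \frac{143037}{220754} = \left(-143037\right) \frac{1}{220754} = - \frac{6219}{9598}$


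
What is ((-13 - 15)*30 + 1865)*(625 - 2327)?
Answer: -1744550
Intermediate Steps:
((-13 - 15)*30 + 1865)*(625 - 2327) = (-28*30 + 1865)*(-1702) = (-840 + 1865)*(-1702) = 1025*(-1702) = -1744550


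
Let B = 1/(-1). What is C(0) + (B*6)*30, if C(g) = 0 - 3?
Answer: -183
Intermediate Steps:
B = -1
C(g) = -3
C(0) + (B*6)*30 = -3 - 1*6*30 = -3 - 6*30 = -3 - 180 = -183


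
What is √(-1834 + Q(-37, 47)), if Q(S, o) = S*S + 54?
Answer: I*√411 ≈ 20.273*I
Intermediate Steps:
Q(S, o) = 54 + S² (Q(S, o) = S² + 54 = 54 + S²)
√(-1834 + Q(-37, 47)) = √(-1834 + (54 + (-37)²)) = √(-1834 + (54 + 1369)) = √(-1834 + 1423) = √(-411) = I*√411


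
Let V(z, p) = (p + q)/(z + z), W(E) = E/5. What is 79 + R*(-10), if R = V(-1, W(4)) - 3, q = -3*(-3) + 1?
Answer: 163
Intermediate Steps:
W(E) = E/5 (W(E) = E*(⅕) = E/5)
q = 10 (q = 9 + 1 = 10)
V(z, p) = (10 + p)/(2*z) (V(z, p) = (p + 10)/(z + z) = (10 + p)/((2*z)) = (10 + p)*(1/(2*z)) = (10 + p)/(2*z))
R = -42/5 (R = (½)*(10 + (⅕)*4)/(-1) - 3 = (½)*(-1)*(10 + ⅘) - 3 = (½)*(-1)*(54/5) - 3 = -27/5 - 3 = -42/5 ≈ -8.4000)
79 + R*(-10) = 79 - 42/5*(-10) = 79 + 84 = 163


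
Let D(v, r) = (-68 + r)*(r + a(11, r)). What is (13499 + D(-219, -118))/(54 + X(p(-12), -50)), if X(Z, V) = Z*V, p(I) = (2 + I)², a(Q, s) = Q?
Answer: -33401/4946 ≈ -6.7531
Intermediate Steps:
D(v, r) = (-68 + r)*(11 + r) (D(v, r) = (-68 + r)*(r + 11) = (-68 + r)*(11 + r))
X(Z, V) = V*Z
(13499 + D(-219, -118))/(54 + X(p(-12), -50)) = (13499 + (-748 + (-118)² - 57*(-118)))/(54 - 50*(2 - 12)²) = (13499 + (-748 + 13924 + 6726))/(54 - 50*(-10)²) = (13499 + 19902)/(54 - 50*100) = 33401/(54 - 5000) = 33401/(-4946) = 33401*(-1/4946) = -33401/4946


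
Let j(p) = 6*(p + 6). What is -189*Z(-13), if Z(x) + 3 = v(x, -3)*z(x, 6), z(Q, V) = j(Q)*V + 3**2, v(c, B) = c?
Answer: -596484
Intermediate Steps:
j(p) = 36 + 6*p (j(p) = 6*(6 + p) = 36 + 6*p)
z(Q, V) = 9 + V*(36 + 6*Q) (z(Q, V) = (36 + 6*Q)*V + 3**2 = V*(36 + 6*Q) + 9 = 9 + V*(36 + 6*Q))
Z(x) = -3 + x*(225 + 36*x) (Z(x) = -3 + x*(9 + 6*6*(6 + x)) = -3 + x*(9 + (216 + 36*x)) = -3 + x*(225 + 36*x))
-189*Z(-13) = -189*(-3 + 36*(-13)**2 + 225*(-13)) = -189*(-3 + 36*169 - 2925) = -189*(-3 + 6084 - 2925) = -189*3156 = -596484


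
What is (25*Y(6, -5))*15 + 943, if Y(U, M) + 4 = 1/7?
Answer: -3524/7 ≈ -503.43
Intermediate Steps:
Y(U, M) = -27/7 (Y(U, M) = -4 + 1/7 = -4 + 1*(⅐) = -4 + ⅐ = -27/7)
(25*Y(6, -5))*15 + 943 = (25*(-27/7))*15 + 943 = -675/7*15 + 943 = -10125/7 + 943 = -3524/7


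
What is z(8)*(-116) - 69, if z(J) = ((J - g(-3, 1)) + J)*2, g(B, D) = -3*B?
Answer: -1693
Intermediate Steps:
z(J) = -18 + 4*J (z(J) = ((J - (-3)*(-3)) + J)*2 = ((J - 1*9) + J)*2 = ((J - 9) + J)*2 = ((-9 + J) + J)*2 = (-9 + 2*J)*2 = -18 + 4*J)
z(8)*(-116) - 69 = (-18 + 4*8)*(-116) - 69 = (-18 + 32)*(-116) - 69 = 14*(-116) - 69 = -1624 - 69 = -1693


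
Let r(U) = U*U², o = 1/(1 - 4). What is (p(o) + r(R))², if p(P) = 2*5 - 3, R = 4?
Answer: 5041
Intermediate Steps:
o = -⅓ (o = 1/(-3) = -⅓ ≈ -0.33333)
p(P) = 7 (p(P) = 10 - 3 = 7)
r(U) = U³
(p(o) + r(R))² = (7 + 4³)² = (7 + 64)² = 71² = 5041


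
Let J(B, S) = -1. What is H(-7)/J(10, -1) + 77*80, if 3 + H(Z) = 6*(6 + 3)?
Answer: 6109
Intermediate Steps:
H(Z) = 51 (H(Z) = -3 + 6*(6 + 3) = -3 + 6*9 = -3 + 54 = 51)
H(-7)/J(10, -1) + 77*80 = 51/(-1) + 77*80 = 51*(-1) + 6160 = -51 + 6160 = 6109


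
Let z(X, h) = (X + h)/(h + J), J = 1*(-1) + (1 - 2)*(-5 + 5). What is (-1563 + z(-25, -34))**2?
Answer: 2986185316/1225 ≈ 2.4377e+6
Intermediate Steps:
J = -1 (J = -1 - 1*0 = -1 + 0 = -1)
z(X, h) = (X + h)/(-1 + h) (z(X, h) = (X + h)/(h - 1) = (X + h)/(-1 + h))
(-1563 + z(-25, -34))**2 = (-1563 + (-25 - 34)/(-1 - 34))**2 = (-1563 - 59/(-35))**2 = (-1563 - 1/35*(-59))**2 = (-1563 + 59/35)**2 = (-54646/35)**2 = 2986185316/1225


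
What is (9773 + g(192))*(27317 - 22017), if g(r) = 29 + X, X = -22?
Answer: 51834000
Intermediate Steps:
g(r) = 7 (g(r) = 29 - 22 = 7)
(9773 + g(192))*(27317 - 22017) = (9773 + 7)*(27317 - 22017) = 9780*5300 = 51834000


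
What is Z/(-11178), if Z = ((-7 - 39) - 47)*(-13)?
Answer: -403/3726 ≈ -0.10816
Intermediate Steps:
Z = 1209 (Z = (-46 - 47)*(-13) = -93*(-13) = 1209)
Z/(-11178) = 1209/(-11178) = 1209*(-1/11178) = -403/3726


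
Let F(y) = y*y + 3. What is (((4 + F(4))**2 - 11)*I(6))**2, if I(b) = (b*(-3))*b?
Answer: 3129731136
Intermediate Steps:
F(y) = 3 + y**2 (F(y) = y**2 + 3 = 3 + y**2)
I(b) = -3*b**2 (I(b) = (-3*b)*b = -3*b**2)
(((4 + F(4))**2 - 11)*I(6))**2 = (((4 + (3 + 4**2))**2 - 11)*(-3*6**2))**2 = (((4 + (3 + 16))**2 - 11)*(-3*36))**2 = (((4 + 19)**2 - 11)*(-108))**2 = ((23**2 - 11)*(-108))**2 = ((529 - 11)*(-108))**2 = (518*(-108))**2 = (-55944)**2 = 3129731136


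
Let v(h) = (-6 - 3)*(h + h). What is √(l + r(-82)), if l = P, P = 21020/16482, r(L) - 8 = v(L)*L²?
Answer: √674022348156102/8241 ≈ 3150.3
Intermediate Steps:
v(h) = -18*h
r(L) = 8 - 18*L³ (r(L) = 8 + (-18*L)*L² = 8 - 18*L³)
P = 10510/8241 (P = 21020*(1/16482) = 10510/8241 ≈ 1.2753)
l = 10510/8241 ≈ 1.2753
√(l + r(-82)) = √(10510/8241 + (8 - 18*(-82)³)) = √(10510/8241 + (8 - 18*(-551368))) = √(10510/8241 + (8 + 9924624)) = √(10510/8241 + 9924632) = √(81788902822/8241) = √674022348156102/8241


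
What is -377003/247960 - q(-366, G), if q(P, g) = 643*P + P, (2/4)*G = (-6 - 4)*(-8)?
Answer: 58444786837/247960 ≈ 2.3570e+5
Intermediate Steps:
G = 160 (G = 2*((-6 - 4)*(-8)) = 2*(-10*(-8)) = 2*80 = 160)
q(P, g) = 644*P
-377003/247960 - q(-366, G) = -377003/247960 - 644*(-366) = -377003*1/247960 - 1*(-235704) = -377003/247960 + 235704 = 58444786837/247960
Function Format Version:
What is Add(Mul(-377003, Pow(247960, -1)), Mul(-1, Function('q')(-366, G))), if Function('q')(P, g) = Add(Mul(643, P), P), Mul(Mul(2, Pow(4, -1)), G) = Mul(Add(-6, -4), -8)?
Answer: Rational(58444786837, 247960) ≈ 2.3570e+5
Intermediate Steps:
G = 160 (G = Mul(2, Mul(Add(-6, -4), -8)) = Mul(2, Mul(-10, -8)) = Mul(2, 80) = 160)
Function('q')(P, g) = Mul(644, P)
Add(Mul(-377003, Pow(247960, -1)), Mul(-1, Function('q')(-366, G))) = Add(Mul(-377003, Pow(247960, -1)), Mul(-1, Mul(644, -366))) = Add(Mul(-377003, Rational(1, 247960)), Mul(-1, -235704)) = Add(Rational(-377003, 247960), 235704) = Rational(58444786837, 247960)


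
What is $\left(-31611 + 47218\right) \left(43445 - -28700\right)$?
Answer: $1125967015$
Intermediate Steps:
$\left(-31611 + 47218\right) \left(43445 - -28700\right) = 15607 \left(43445 + 28700\right) = 15607 \cdot 72145 = 1125967015$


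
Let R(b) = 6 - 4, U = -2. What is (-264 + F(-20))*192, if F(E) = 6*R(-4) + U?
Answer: -48768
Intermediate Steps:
R(b) = 2
F(E) = 10 (F(E) = 6*2 - 2 = 12 - 2 = 10)
(-264 + F(-20))*192 = (-264 + 10)*192 = -254*192 = -48768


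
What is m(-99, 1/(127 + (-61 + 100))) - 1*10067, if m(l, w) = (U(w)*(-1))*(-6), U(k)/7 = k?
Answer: -835540/83 ≈ -10067.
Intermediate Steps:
U(k) = 7*k
m(l, w) = 42*w (m(l, w) = ((7*w)*(-1))*(-6) = -7*w*(-6) = 42*w)
m(-99, 1/(127 + (-61 + 100))) - 1*10067 = 42/(127 + (-61 + 100)) - 1*10067 = 42/(127 + 39) - 10067 = 42/166 - 10067 = 42*(1/166) - 10067 = 21/83 - 10067 = -835540/83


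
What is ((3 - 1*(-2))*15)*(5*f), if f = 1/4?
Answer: 375/4 ≈ 93.750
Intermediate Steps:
f = 1/4 (f = 1*(1/4) = 1/4 ≈ 0.25000)
((3 - 1*(-2))*15)*(5*f) = ((3 - 1*(-2))*15)*(5*(1/4)) = ((3 + 2)*15)*(5/4) = (5*15)*(5/4) = 75*(5/4) = 375/4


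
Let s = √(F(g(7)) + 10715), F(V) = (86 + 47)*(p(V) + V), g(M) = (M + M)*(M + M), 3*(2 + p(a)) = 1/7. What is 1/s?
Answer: √328710/109570 ≈ 0.0052326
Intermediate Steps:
p(a) = -41/21 (p(a) = -2 + (1/7)/3 = -2 + (1*(⅐))/3 = -2 + (⅓)*(⅐) = -2 + 1/21 = -41/21)
g(M) = 4*M² (g(M) = (2*M)*(2*M) = 4*M²)
F(V) = -779/3 + 133*V (F(V) = (86 + 47)*(-41/21 + V) = 133*(-41/21 + V) = -779/3 + 133*V)
s = √328710/3 (s = √((-779/3 + 133*(4*7²)) + 10715) = √((-779/3 + 133*(4*49)) + 10715) = √((-779/3 + 133*196) + 10715) = √((-779/3 + 26068) + 10715) = √(77425/3 + 10715) = √(109570/3) = √328710/3 ≈ 191.11)
1/s = 1/(√328710/3) = √328710/109570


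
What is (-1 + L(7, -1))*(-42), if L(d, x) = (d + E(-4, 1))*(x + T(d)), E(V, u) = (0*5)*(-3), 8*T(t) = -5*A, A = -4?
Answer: -399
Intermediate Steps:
T(t) = 5/2 (T(t) = (-5*(-4))/8 = (1/8)*20 = 5/2)
E(V, u) = 0 (E(V, u) = 0*(-3) = 0)
L(d, x) = d*(5/2 + x) (L(d, x) = (d + 0)*(x + 5/2) = d*(5/2 + x))
(-1 + L(7, -1))*(-42) = (-1 + (1/2)*7*(5 + 2*(-1)))*(-42) = (-1 + (1/2)*7*(5 - 2))*(-42) = (-1 + (1/2)*7*3)*(-42) = (-1 + 21/2)*(-42) = (19/2)*(-42) = -399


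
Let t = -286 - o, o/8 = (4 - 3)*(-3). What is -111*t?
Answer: 29082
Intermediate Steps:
o = -24 (o = 8*((4 - 3)*(-3)) = 8*(1*(-3)) = 8*(-3) = -24)
t = -262 (t = -286 - 1*(-24) = -286 + 24 = -262)
-111*t = -111*(-262) = 29082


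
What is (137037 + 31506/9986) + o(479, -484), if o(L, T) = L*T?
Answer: -473315654/4993 ≈ -94796.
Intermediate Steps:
(137037 + 31506/9986) + o(479, -484) = (137037 + 31506/9986) + 479*(-484) = (137037 + 31506*(1/9986)) - 231836 = (137037 + 15753/4993) - 231836 = 684241494/4993 - 231836 = -473315654/4993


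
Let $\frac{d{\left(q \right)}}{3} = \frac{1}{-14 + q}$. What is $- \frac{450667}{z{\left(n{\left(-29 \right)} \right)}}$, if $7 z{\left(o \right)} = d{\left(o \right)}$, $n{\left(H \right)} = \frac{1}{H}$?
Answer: $\frac{1283950283}{87} \approx 1.4758 \cdot 10^{7}$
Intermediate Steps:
$d{\left(q \right)} = \frac{3}{-14 + q}$
$z{\left(o \right)} = \frac{3}{7 \left(-14 + o\right)}$ ($z{\left(o \right)} = \frac{3 \frac{1}{-14 + o}}{7} = \frac{3}{7 \left(-14 + o\right)}$)
$- \frac{450667}{z{\left(n{\left(-29 \right)} \right)}} = - \frac{450667}{\frac{3}{7} \frac{1}{-14 + \frac{1}{-29}}} = - \frac{450667}{\frac{3}{7} \frac{1}{-14 - \frac{1}{29}}} = - \frac{450667}{\frac{3}{7} \frac{1}{- \frac{407}{29}}} = - \frac{450667}{\frac{3}{7} \left(- \frac{29}{407}\right)} = - \frac{450667}{- \frac{87}{2849}} = \left(-450667\right) \left(- \frac{2849}{87}\right) = \frac{1283950283}{87}$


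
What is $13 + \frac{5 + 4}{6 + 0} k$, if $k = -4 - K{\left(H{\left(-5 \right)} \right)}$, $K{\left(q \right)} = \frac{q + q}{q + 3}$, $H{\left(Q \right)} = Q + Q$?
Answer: $\frac{19}{7} \approx 2.7143$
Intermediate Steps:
$H{\left(Q \right)} = 2 Q$
$K{\left(q \right)} = \frac{2 q}{3 + q}$
$k = - \frac{48}{7}$ ($k = -4 - \frac{2 \cdot 2 \left(-5\right)}{3 + 2 \left(-5\right)} = -4 - 2 \left(-10\right) \frac{1}{3 - 10} = -4 - 2 \left(-10\right) \frac{1}{-7} = -4 - 2 \left(-10\right) \left(- \frac{1}{7}\right) = -4 - \frac{20}{7} = - \frac{48}{7} \approx -6.8571$)
$13 + \frac{5 + 4}{6 + 0} k = 13 + \frac{5 + 4}{6 + 0} \left(- \frac{48}{7}\right) = 13 + \frac{9}{6} \left(- \frac{48}{7}\right) = 13 + 9 \cdot \frac{1}{6} \left(- \frac{48}{7}\right) = 13 + \frac{3}{2} \left(- \frac{48}{7}\right) = 13 - \frac{72}{7} = \frac{19}{7}$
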